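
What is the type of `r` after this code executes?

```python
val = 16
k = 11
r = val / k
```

int / int always returns float in Python 3 (16 / 11 = 1.45455)

float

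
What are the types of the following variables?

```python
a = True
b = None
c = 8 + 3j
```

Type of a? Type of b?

a is bool; b is NoneType

bool, NoneType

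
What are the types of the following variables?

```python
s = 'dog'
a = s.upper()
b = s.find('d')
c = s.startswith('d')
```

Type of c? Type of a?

str.startswith() returns bool; str.upper() returns str

bool, str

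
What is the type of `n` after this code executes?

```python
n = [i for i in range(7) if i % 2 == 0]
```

A list comprehension [...] produces a list

list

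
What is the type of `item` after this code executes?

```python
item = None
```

None has type NoneType

NoneType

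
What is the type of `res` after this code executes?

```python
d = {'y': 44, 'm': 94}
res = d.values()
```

.values() returns a dict_values view object

dict_values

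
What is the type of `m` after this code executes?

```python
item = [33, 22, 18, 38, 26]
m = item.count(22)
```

list.count() returns int

int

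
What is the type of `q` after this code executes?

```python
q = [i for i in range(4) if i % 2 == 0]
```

A list comprehension [...] produces a list

list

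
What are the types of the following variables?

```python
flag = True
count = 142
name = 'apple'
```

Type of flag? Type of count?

flag is bool; count is int

bool, int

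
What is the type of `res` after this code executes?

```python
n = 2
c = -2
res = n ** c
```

int ** negative int returns float

float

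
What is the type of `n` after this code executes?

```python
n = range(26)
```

range() returns a range object

range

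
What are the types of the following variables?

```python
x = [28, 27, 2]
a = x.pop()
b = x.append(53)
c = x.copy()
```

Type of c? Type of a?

list.copy() returns list; list.pop() returns the element (int)

list, int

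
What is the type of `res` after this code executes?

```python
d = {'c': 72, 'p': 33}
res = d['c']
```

Accessing dict[str, int] with key 'c' returns int value 72

int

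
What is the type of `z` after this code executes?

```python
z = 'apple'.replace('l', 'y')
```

str.replace() returns str

str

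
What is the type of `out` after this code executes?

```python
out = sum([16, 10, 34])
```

sum() of ints returns int

int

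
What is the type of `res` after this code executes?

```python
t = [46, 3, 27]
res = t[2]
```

Indexing a list of ints returns int (t[2] = 27)

int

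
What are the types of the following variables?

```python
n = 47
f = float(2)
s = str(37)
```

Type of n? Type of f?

n is int; f is float

int, float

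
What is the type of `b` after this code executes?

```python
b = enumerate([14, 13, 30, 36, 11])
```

enumerate() returns an enumerate iterator object

enumerate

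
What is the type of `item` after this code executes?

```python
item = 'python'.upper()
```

str.upper() returns str

str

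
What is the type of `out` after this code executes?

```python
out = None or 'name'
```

'or' with None returns the other value ('name', str)

str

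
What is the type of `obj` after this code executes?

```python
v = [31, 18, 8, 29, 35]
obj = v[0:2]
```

Slicing a list always returns a list

list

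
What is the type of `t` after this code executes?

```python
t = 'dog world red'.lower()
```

str.lower() returns str

str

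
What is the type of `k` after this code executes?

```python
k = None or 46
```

'or' with None returns the other value (46, int)

int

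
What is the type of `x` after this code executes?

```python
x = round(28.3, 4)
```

round() with ndigits arg returns float

float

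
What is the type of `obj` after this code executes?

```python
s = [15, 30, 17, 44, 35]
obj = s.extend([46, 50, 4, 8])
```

list.extend() returns None

NoneType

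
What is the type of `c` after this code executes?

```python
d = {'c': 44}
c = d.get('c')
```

dict.get() returns the value (int) when key is found

int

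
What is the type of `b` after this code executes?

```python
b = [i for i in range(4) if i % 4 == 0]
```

A list comprehension [...] produces a list

list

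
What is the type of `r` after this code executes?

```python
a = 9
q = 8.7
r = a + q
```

int + float returns float (9 + 8.7 = 17.7)

float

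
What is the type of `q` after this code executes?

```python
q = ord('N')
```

ord() returns int (Unicode code point)

int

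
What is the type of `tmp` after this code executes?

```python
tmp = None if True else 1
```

Ternary: condition is True, if branch (None) taken → NoneType

NoneType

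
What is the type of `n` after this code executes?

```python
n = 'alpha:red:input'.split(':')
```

str.split() returns list

list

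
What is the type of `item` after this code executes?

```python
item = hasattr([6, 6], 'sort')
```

hasattr() returns bool

bool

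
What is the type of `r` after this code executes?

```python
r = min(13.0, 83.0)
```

min() of floats returns float

float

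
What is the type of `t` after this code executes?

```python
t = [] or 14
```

'or' returns first truthy value (14, which is int)

int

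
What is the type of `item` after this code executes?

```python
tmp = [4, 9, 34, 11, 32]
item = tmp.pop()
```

list.pop() returns the popped element (int here)

int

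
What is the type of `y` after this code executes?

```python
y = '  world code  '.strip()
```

str.strip() returns str

str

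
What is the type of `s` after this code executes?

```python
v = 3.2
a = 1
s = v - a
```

float - int returns float (3.2 - 1 = 2.2)

float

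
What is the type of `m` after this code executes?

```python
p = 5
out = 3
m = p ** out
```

int ** positive int returns int (5 ** 3 = 125)

int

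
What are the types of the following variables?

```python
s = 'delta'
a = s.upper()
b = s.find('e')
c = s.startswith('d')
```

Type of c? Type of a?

str.startswith() returns bool; str.upper() returns str

bool, str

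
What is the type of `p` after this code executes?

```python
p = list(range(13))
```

list(range(...)) returns list

list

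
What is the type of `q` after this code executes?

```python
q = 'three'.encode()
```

str.encode() returns bytes

bytes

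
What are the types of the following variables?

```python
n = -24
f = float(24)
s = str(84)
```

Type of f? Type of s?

f is float; s is str

float, str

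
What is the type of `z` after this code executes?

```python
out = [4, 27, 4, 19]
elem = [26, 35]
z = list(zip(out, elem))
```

list(zip(...)) returns a list of tuples

list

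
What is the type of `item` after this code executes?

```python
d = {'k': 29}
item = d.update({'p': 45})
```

dict.update() returns None

NoneType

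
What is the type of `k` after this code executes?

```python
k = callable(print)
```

callable() returns bool

bool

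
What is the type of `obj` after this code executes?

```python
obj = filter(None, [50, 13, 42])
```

filter() returns a filter iterator object

filter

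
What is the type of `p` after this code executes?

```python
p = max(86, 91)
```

max() of ints returns int

int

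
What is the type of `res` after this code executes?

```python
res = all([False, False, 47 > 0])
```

all() returns bool

bool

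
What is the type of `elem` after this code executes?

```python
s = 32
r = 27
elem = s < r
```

Comparison operators return bool

bool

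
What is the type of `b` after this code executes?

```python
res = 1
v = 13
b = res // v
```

int // int returns int (1 // 13 = 0)

int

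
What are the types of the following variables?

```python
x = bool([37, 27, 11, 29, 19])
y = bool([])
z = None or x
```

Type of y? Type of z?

bool() returns bool; None or <bool> returns the bool

bool, bool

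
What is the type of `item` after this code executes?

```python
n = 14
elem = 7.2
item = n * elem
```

int * float returns float (14 * 7.2 = 100.8)

float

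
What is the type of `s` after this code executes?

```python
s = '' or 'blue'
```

'or' returns first truthy value ('blue', which is str)

str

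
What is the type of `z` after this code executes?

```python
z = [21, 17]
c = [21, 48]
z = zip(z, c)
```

zip() returns a zip iterator object

zip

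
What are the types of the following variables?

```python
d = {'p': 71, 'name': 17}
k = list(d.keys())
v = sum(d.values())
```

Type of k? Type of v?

list(...) returns list; sum of int values returns int

list, int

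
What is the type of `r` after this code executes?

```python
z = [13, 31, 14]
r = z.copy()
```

list.copy() returns list

list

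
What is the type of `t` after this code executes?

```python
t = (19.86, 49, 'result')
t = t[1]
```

Index 1 of tuple is 49 which is int

int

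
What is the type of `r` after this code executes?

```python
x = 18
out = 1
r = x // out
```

int // int returns int (18 // 1 = 18)

int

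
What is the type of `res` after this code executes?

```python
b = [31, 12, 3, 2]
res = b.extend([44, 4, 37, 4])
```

list.extend() returns None

NoneType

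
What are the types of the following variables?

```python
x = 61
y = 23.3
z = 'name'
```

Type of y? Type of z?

y is float; z is str

float, str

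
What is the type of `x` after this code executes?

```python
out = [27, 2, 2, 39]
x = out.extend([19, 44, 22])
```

list.extend() returns None

NoneType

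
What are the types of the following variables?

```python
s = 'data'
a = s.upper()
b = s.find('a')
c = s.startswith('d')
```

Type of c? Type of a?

str.startswith() returns bool; str.upper() returns str

bool, str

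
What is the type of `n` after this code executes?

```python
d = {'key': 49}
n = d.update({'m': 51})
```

dict.update() returns None

NoneType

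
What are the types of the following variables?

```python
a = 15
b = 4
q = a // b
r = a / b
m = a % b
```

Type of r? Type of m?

int / int returns float; int % int returns int

float, int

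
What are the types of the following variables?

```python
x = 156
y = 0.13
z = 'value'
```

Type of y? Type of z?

y is float; z is str

float, str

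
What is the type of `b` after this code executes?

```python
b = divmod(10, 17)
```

divmod() returns a tuple (quotient, remainder)

tuple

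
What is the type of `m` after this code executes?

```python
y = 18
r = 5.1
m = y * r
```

int * float returns float (18 * 5.1 = 91.8)

float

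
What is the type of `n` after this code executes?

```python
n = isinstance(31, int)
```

isinstance() returns bool

bool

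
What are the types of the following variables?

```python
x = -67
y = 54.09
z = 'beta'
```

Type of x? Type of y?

x is int; y is float

int, float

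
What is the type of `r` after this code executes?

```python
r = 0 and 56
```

'and' returns the first falsy value (0, which is int)

int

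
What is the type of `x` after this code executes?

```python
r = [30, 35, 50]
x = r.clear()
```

list.clear() returns None

NoneType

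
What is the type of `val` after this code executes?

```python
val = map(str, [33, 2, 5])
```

map() returns a map iterator object

map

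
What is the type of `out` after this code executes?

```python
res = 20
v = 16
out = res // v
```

int // int returns int (20 // 16 = 1)

int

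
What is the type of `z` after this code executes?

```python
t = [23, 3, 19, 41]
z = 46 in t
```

'in' operator returns bool

bool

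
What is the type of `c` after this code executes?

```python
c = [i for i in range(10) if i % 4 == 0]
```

A list comprehension [...] produces a list

list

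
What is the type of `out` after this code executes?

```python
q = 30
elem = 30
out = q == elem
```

Equality comparison returns bool

bool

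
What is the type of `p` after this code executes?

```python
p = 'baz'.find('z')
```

str.find() returns int (index, or -1)

int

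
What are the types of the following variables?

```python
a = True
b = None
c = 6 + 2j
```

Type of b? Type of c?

b is NoneType; c is complex

NoneType, complex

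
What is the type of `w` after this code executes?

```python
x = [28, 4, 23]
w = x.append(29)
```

list.append() returns None (mutates in place)

NoneType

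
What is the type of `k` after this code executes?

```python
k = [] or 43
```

'or' returns first truthy value (43, which is int)

int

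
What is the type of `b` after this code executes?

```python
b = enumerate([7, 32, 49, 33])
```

enumerate() returns an enumerate iterator object

enumerate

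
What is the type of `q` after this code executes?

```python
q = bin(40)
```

bin() returns str representation

str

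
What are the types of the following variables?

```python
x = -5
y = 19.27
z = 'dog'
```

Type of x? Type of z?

x is int; z is str

int, str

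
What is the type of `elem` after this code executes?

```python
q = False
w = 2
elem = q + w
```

bool + int returns int (False is 0, so 0 + 2 = 2)

int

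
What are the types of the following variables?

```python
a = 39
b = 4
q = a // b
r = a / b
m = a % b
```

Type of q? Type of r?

int // int returns int; int / int returns float

int, float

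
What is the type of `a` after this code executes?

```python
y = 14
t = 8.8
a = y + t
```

int + float returns float (14 + 8.8 = 22.8)

float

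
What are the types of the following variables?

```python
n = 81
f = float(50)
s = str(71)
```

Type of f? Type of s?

f is float; s is str

float, str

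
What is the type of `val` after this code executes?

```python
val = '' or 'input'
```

'or' returns first truthy value ('input', which is str)

str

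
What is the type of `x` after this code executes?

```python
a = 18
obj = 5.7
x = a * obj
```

int * float returns float (18 * 5.7 = 102.6)

float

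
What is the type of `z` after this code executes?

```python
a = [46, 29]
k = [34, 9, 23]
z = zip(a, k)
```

zip() returns a zip iterator object

zip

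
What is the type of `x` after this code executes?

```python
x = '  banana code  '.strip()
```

str.strip() returns str

str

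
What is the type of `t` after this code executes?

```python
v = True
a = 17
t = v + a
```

bool + int returns int (True is 1, so 1 + 17 = 18)

int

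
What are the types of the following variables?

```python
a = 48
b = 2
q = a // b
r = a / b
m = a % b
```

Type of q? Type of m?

int // int returns int; int % int returns int

int, int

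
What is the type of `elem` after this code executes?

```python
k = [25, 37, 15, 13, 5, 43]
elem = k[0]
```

Indexing a list of ints returns int (k[0] = 25)

int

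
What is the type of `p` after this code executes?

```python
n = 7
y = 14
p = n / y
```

int / int always returns float in Python 3 (7 / 14 = 0.5)

float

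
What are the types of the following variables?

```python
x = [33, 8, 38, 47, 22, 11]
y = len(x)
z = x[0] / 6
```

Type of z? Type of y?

int / int returns float; len() returns int

float, int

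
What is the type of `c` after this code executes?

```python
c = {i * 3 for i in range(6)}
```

A set comprehension {expr for x in iterable} produces a set

set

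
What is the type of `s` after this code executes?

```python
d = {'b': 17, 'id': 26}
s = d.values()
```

.values() returns a dict_values view object

dict_values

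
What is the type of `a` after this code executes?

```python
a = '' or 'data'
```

'or' returns first truthy value ('data', which is str)

str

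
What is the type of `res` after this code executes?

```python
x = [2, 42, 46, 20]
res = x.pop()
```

list.pop() returns the popped element (int here)

int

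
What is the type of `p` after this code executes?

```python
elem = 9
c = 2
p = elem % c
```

int % int returns int (9 % 2 = 1)

int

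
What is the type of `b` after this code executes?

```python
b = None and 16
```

'and' returns first falsy value (None)

NoneType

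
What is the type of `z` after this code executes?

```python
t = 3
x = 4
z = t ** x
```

int ** positive int returns int (3 ** 4 = 81)

int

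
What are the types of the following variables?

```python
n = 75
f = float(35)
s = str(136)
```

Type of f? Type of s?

f is float; s is str

float, str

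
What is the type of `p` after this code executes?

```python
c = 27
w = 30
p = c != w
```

Comparison operators return bool

bool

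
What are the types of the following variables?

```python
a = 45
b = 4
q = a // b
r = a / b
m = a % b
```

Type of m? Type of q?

int % int returns int; int // int returns int

int, int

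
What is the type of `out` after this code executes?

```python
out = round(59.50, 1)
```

round() with ndigits arg returns float

float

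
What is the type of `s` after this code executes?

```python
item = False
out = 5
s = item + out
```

bool + int returns int (False is 0, so 0 + 5 = 5)

int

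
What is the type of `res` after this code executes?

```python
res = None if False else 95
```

Ternary: condition is False, else branch (95) taken → int

int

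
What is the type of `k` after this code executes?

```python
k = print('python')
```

print() returns None

NoneType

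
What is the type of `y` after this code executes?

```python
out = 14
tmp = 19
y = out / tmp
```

int / int always returns float in Python 3 (14 / 19 = 0.736842)

float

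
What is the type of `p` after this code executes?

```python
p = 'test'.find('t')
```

str.find() returns int (index, or -1)

int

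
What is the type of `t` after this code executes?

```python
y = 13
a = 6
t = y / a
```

int / int always returns float in Python 3 (13 / 6 = 2.16667)

float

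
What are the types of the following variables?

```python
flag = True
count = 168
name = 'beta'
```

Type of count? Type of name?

count is int; name is str

int, str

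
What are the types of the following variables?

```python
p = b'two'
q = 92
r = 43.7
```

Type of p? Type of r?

p is bytes; r is float

bytes, float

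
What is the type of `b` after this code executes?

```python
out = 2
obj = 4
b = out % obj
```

int % int returns int (2 % 4 = 2)

int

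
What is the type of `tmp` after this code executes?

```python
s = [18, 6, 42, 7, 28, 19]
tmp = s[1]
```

Indexing a list of ints returns int (s[1] = 6)

int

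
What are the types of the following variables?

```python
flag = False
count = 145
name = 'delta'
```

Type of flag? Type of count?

flag is bool; count is int

bool, int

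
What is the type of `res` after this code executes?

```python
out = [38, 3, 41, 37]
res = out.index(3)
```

list.index() returns int

int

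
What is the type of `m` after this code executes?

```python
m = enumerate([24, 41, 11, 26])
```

enumerate() returns an enumerate iterator object

enumerate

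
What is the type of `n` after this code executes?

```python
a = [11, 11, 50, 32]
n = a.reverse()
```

list.reverse() returns None

NoneType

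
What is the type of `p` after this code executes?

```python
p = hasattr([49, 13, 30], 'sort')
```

hasattr() returns bool

bool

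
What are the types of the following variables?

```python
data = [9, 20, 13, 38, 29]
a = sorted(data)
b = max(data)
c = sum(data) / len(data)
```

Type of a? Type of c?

sorted() returns list; int / int returns float

list, float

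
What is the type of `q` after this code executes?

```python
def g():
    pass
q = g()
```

A function with no return statement returns None

NoneType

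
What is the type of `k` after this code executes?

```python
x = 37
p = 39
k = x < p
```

Comparison operators return bool

bool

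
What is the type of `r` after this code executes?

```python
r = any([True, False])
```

any() returns bool

bool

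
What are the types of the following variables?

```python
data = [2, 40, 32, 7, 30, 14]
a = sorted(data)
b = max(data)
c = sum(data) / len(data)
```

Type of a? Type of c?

sorted() returns list; int / int returns float

list, float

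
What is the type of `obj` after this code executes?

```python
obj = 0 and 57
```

'and' returns the first falsy value (0, which is int)

int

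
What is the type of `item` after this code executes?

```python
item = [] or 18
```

'or' returns first truthy value (18, which is int)

int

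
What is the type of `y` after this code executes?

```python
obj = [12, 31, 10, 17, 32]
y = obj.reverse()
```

list.reverse() returns None

NoneType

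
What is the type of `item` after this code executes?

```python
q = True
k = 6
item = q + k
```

bool + int returns int (True is 1, so 1 + 6 = 7)

int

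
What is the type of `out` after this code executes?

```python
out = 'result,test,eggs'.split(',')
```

str.split() returns list

list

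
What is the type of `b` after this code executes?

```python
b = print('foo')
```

print() returns None

NoneType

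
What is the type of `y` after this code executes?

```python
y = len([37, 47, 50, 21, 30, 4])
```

len() always returns int

int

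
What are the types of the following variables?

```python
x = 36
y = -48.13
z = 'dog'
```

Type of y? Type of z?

y is float; z is str

float, str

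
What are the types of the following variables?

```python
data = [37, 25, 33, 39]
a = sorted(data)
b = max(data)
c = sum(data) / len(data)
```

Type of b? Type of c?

max of ints returns int; int / int returns float

int, float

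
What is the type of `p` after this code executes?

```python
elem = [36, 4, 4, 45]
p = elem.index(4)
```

list.index() returns int

int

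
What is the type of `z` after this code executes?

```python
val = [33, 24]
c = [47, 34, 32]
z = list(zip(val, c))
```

list(zip(...)) returns a list of tuples

list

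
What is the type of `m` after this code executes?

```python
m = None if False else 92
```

Ternary: condition is False, else branch (92) taken → int

int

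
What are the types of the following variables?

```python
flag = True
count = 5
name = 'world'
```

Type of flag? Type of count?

flag is bool; count is int

bool, int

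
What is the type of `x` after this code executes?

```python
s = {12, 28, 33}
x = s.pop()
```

Popping from a set of ints returns int

int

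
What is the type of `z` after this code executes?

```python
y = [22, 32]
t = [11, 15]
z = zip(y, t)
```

zip() returns a zip iterator object

zip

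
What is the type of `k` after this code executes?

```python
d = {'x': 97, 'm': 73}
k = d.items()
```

dict.items() returns a dict_items view

dict_items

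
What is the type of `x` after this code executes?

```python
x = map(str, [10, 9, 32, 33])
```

map() returns a map iterator object

map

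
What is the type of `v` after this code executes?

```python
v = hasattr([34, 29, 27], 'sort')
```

hasattr() returns bool

bool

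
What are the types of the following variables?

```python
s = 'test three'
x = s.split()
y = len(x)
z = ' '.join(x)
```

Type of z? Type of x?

str.join() returns str; str.split() returns list

str, list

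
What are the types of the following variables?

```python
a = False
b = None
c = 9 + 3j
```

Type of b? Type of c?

b is NoneType; c is complex

NoneType, complex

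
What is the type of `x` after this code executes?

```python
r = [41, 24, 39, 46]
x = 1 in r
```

'in' operator returns bool

bool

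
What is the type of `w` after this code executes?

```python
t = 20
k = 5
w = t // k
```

int // int returns int (20 // 5 = 4)

int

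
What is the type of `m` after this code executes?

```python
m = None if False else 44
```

Ternary: condition is False, else branch (44) taken → int

int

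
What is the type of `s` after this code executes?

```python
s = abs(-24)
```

abs() of int returns int

int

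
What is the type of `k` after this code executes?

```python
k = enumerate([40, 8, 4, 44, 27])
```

enumerate() returns an enumerate iterator object

enumerate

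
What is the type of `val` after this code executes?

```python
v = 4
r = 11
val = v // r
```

int // int returns int (4 // 11 = 0)

int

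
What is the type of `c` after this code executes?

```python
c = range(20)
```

range() returns a range object

range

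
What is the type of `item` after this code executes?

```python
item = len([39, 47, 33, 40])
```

len() always returns int

int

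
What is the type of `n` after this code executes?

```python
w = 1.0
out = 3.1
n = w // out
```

float // float returns float (floor division preserves float type)

float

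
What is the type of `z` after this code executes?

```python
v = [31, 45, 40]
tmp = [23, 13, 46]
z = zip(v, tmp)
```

zip() returns a zip iterator object

zip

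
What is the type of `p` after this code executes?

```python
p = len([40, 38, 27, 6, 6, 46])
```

len() always returns int

int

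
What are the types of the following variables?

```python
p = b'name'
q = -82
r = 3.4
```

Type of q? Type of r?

q is int; r is float

int, float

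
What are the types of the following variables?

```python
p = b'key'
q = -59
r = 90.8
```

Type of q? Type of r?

q is int; r is float

int, float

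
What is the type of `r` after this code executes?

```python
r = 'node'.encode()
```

str.encode() returns bytes

bytes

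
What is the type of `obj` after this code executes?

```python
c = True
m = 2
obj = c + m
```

bool + int returns int (True is 1, so 1 + 2 = 3)

int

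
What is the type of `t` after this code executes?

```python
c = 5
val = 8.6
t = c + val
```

int + float returns float (5 + 8.6 = 13.6)

float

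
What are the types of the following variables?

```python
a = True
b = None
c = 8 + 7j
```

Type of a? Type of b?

a is bool; b is NoneType

bool, NoneType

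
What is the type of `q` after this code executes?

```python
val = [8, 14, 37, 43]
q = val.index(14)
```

list.index() returns int

int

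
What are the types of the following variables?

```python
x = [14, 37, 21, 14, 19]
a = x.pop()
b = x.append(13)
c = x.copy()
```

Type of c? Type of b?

list.copy() returns list; list.append() returns None

list, NoneType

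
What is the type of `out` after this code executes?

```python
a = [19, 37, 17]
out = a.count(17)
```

list.count() returns int

int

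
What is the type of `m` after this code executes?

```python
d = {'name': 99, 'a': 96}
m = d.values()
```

.values() returns a dict_values view object

dict_values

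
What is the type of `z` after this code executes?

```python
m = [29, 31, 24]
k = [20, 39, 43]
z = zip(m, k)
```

zip() returns a zip iterator object

zip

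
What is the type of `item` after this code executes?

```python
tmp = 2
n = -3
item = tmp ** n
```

int ** negative int returns float

float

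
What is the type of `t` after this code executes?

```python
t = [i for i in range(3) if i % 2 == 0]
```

A list comprehension [...] produces a list

list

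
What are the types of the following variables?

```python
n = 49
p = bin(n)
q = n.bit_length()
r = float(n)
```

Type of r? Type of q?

float() returns float; int.bit_length() returns int

float, int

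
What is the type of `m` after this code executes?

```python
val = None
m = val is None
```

'is' comparison returns bool

bool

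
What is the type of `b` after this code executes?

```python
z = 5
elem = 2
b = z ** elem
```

int ** positive int returns int (5 ** 2 = 25)

int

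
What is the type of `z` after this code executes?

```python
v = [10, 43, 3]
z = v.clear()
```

list.clear() returns None

NoneType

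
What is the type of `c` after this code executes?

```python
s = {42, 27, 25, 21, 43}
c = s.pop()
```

Popping from a set of ints returns int

int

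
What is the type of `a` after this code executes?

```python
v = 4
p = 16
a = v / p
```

int / int always returns float in Python 3 (4 / 16 = 0.25)

float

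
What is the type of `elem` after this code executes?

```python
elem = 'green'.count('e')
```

str.count() returns int

int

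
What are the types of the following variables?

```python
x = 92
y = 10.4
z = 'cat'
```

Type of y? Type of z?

y is float; z is str

float, str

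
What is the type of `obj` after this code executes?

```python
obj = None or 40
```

'or' with None returns the other value (40, int)

int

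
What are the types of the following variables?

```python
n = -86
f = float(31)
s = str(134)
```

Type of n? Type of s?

n is int; s is str

int, str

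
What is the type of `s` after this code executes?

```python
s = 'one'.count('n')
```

str.count() returns int

int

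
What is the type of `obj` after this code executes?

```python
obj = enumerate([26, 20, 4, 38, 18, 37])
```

enumerate() returns an enumerate iterator object

enumerate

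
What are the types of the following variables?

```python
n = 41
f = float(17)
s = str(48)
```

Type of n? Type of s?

n is int; s is str

int, str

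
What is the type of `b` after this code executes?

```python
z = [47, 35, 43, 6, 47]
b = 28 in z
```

'in' operator returns bool

bool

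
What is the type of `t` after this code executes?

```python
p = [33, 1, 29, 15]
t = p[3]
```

Indexing a list of ints returns int (p[3] = 15)

int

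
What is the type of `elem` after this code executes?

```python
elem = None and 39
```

'and' returns first falsy value (None)

NoneType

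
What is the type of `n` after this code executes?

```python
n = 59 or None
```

'or' returns first truthy value (59, int)

int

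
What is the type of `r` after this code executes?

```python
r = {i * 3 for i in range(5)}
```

A set comprehension {expr for x in iterable} produces a set

set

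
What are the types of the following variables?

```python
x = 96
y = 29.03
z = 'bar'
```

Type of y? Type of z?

y is float; z is str

float, str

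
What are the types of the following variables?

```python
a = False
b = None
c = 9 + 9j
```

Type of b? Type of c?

b is NoneType; c is complex

NoneType, complex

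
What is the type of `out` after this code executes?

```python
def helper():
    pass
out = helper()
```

A function with no return statement returns None

NoneType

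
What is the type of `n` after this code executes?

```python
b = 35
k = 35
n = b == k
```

Equality comparison returns bool

bool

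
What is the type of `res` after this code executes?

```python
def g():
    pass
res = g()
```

A function with no return statement returns None

NoneType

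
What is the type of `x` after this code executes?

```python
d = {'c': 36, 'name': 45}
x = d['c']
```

Accessing dict[str, int] with key 'c' returns int value 36

int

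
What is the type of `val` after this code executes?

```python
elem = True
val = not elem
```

'not' always returns bool

bool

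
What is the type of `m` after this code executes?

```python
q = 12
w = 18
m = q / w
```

int / int always returns float in Python 3 (12 / 18 = 0.666667)

float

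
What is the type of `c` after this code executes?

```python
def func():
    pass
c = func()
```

A function with no return statement returns None

NoneType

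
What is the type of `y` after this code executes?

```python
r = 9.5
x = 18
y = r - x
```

float - int returns float (9.5 - 18 = -8.5)

float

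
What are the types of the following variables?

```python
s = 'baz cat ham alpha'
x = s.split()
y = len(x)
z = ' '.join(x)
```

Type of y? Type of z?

len() returns int; str.join() returns str

int, str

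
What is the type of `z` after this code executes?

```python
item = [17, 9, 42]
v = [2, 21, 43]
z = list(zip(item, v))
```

list(zip(...)) returns a list of tuples

list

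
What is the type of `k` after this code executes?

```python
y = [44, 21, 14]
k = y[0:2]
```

Slicing a list always returns a list

list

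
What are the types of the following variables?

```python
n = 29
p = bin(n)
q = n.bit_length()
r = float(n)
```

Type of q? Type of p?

int.bit_length() returns int; bin() returns str

int, str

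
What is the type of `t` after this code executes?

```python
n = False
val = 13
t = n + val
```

bool + int returns int (False is 0, so 0 + 13 = 13)

int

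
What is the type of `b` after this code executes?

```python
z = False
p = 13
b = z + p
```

bool + int returns int (False is 0, so 0 + 13 = 13)

int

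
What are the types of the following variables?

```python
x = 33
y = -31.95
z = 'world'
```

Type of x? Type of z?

x is int; z is str

int, str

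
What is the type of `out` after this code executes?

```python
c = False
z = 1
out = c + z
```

bool + int returns int (False is 0, so 0 + 1 = 1)

int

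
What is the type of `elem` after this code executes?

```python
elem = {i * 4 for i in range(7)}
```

A set comprehension {expr for x in iterable} produces a set

set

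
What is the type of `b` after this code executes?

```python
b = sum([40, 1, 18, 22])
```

sum() of ints returns int

int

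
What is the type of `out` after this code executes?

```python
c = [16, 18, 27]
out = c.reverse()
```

list.reverse() returns None

NoneType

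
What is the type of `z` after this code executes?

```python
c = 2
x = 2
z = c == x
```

Equality comparison returns bool

bool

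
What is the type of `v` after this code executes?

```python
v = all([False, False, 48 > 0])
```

all() returns bool

bool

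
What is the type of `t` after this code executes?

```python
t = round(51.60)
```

round() with no ndigits arg returns int

int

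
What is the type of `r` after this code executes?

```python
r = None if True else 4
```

Ternary: condition is True, if branch (None) taken → NoneType

NoneType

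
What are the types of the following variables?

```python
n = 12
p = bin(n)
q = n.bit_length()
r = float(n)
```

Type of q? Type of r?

int.bit_length() returns int; float() returns float

int, float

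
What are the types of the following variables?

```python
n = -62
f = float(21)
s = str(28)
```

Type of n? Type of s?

n is int; s is str

int, str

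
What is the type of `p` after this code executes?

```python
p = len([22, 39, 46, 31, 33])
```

len() always returns int

int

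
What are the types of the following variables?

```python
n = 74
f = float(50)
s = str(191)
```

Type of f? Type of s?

f is float; s is str

float, str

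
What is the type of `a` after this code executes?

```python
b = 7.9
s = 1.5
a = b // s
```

float // float returns float (floor division preserves float type)

float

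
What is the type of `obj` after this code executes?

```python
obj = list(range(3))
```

list(range(...)) returns list

list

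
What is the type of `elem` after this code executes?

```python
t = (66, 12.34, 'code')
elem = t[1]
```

Index 1 of tuple is 12.34 which is float

float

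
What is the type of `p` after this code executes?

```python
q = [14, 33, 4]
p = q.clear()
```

list.clear() returns None

NoneType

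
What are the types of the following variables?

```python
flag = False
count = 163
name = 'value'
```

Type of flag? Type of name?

flag is bool; name is str

bool, str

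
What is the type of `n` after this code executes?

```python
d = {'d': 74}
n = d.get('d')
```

dict.get() returns the value (int) when key is found

int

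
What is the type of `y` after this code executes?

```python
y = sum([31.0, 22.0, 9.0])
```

sum() of floats returns float

float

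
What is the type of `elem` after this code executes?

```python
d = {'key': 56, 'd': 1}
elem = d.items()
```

dict.items() returns a dict_items view

dict_items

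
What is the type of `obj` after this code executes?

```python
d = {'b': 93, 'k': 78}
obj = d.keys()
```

.keys() returns a dict_keys view object

dict_keys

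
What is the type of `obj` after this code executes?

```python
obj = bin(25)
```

bin() returns str representation

str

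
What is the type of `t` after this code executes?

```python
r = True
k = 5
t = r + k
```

bool + int returns int (True is 1, so 1 + 5 = 6)

int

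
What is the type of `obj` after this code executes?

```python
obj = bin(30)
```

bin() returns str representation

str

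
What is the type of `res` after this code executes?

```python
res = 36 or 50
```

'or' returns the first truthy value (36, which is int)

int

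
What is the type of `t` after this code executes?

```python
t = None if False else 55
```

Ternary: condition is False, else branch (55) taken → int

int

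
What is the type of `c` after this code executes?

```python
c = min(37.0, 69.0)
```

min() of floats returns float

float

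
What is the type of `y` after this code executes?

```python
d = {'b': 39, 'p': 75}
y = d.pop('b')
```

dict.pop() returns the value (int)

int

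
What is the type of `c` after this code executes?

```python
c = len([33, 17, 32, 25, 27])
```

len() always returns int

int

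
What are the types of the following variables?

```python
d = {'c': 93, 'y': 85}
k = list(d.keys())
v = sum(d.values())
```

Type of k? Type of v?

list(...) returns list; sum of int values returns int

list, int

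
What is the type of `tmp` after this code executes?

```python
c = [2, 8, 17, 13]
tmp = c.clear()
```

list.clear() returns None

NoneType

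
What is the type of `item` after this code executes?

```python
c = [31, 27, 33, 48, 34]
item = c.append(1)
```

list.append() returns None (mutates in place)

NoneType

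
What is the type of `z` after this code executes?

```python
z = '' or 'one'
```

'or' returns first truthy value ('one', which is str)

str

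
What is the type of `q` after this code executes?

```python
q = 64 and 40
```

'and' returns the last value when all truthy (40, which is int)

int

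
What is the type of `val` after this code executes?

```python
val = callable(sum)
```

callable() returns bool

bool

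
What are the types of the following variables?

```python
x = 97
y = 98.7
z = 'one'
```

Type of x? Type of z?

x is int; z is str

int, str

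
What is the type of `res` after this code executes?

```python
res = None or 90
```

'or' with None returns the other value (90, int)

int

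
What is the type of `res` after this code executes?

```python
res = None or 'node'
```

'or' with None returns the other value ('node', str)

str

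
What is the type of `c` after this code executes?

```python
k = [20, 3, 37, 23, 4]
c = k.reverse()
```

list.reverse() returns None

NoneType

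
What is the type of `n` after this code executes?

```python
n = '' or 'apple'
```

'or' returns first truthy value ('apple', which is str)

str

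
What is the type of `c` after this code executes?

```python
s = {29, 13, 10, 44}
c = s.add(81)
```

set.add() returns None (mutates in place)

NoneType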